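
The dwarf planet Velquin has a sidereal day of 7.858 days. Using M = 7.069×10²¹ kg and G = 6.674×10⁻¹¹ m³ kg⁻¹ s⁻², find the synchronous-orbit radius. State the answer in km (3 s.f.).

r_sync ≈ 17700 km

μ = GM = 6.674×10⁻¹¹ × 7.069×10²¹ = 4.718×10¹¹ m³/s².
T = 7.858 days = 6.789×10⁵ s.
A synchronous orbit has period T, so by Kepler's third law a = (μT²/4π²)^(1/3).
μT²/4π² = 4.718×10¹¹ × (6.789×10⁵)² / 39.48 = 5.509×10²¹ m³.
a = 1.766×10⁷ m = 17661 km.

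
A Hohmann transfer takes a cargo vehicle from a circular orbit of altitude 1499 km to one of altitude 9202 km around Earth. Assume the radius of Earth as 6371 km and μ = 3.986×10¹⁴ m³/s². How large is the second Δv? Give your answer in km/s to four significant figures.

Δv ≈ 0.9137 km/s

r₁ = 6371 + 1499 = 7870.0 km = 7.8700×10⁶ m.
r₂ = 6371 + 9202 = 15573 km = 1.5573×10⁷ m.
Transfer ellipse a_t = (r₁ + r₂)/2 = 1.172×10⁷ m.
At r₁: circular v_c1 = √(μ/r₁) = 7117 m/s; transfer-perigee v_p = √[μ(2/r₁ − 1/a_t)] = 8203 m/s.
At r₂: circular v_c2 = √(μ/r₂) = 5059 m/s; transfer-apogee v_a = √[μ(2/r₂ − 1/a_t)] = 4146 m/s.
Δv₂ = v_c2 − v_a = 913.7 m/s.
= 0.9137 km/s.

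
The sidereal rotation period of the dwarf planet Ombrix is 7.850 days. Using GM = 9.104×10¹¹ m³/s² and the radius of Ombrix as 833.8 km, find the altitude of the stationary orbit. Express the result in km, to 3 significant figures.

h_sync ≈ 21100 km

T = 7.850 days = 6.782×10⁵ s.
A synchronous orbit has period T, so by Kepler's third law a = (μT²/4π²)^(1/3).
μT²/4π² = 9.104×10¹¹ × (6.782×10⁵)² / 39.48 = 1.061×10²² m³.
a = 2.197×10⁷ m = 21973 km.
Altitude h = a − R = 21973 − 833.8 = 21139 km.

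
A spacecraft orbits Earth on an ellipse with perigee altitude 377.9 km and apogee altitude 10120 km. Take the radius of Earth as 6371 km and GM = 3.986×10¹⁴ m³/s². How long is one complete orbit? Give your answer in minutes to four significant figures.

T ≈ 207.8 minutes

r_p = 6371 + 377.9 = 6748.9 km = 6.7489×10⁶ m.
r_a = 6371 + 10120 = 16491 km = 1.6491×10⁷ m.
Semi-major axis a = (r_p + r_a)/2 = (6748.9 + 16491)/2 = 11620 km = 1.162×10⁷ m.
By Kepler's third law T = 2π√(a³/μ) = 2π × 1.984×10³ = 1.247×10⁴ s.
= 207.8 minutes.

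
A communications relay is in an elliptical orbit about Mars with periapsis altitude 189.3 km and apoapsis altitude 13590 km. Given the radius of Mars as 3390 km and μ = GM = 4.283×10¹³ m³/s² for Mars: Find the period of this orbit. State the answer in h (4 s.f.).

T ≈ 8.790 h

r_p = 3390 + 189.3 = 3579.3 km = 3.5793×10⁶ m.
r_a = 3390 + 13590 = 16980 km = 1.6980×10⁷ m.
Semi-major axis a = (r_p + r_a)/2 = (3579.3 + 16980)/2 = 10280 km = 1.028×10⁷ m.
By Kepler's third law T = 2π√(a³/μ) = 2π × 5.036×10³ = 3.164×10⁴ s.
= 8.790 h.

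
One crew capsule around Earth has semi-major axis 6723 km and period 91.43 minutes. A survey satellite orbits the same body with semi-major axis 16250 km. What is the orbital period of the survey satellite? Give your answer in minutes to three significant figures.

Kepler's third law: T² ∝ a³, so T₂ = T₁ (a₂/a₁)^(3/2).
a₂/a₁ = 2.417, (a₂/a₁)^(3/2) = 3.758.
T₂ = 91.43 × 3.758 = 343.6 minutes.

T₂ ≈ 344 minutes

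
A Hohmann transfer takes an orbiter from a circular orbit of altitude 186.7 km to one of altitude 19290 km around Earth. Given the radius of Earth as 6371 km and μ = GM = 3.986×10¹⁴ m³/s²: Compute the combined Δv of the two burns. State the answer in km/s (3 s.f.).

Δv_total ≈ 3.47 km/s

r₁ = 6371 + 186.7 = 6557.7 km = 6.5577×10⁶ m.
r₂ = 6371 + 19290 = 25661 km = 2.5661×10⁷ m.
Transfer ellipse a_t = (r₁ + r₂)/2 = 1.611×10⁷ m.
At r₁: circular v_c1 = √(μ/r₁) = 7796 m/s; transfer-perigee v_p = √[μ(2/r₁ − 1/a_t)] = 9840 m/s.
Δv₁ = v_p − v_c1 = 2044 m/s.
At r₂: circular v_c2 = √(μ/r₂) = 3941 m/s; transfer-apogee v_a = √[μ(2/r₂ − 1/a_t)] = 2515 m/s.
Δv₂ = v_c2 − v_a = 1427 m/s.
Total Δv = Δv₁ + Δv₂ = 3470 m/s = 3.470 km/s.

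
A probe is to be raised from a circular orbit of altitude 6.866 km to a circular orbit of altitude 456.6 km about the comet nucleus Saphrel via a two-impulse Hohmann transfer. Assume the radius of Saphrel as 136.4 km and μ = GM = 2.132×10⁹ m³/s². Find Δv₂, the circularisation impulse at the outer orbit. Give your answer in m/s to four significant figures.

r₁ = 136.4 + 6.866 = 143.27 km = 1.4327×10⁵ m.
r₂ = 136.4 + 456.6 = 593.00 km = 5.9300×10⁵ m.
Transfer ellipse a_t = (r₁ + r₂)/2 = 3.681×10⁵ m.
At r₁: circular v_c1 = √(μ/r₁) = 122.0 m/s; transfer-periapsis v_p = √[μ(2/r₁ − 1/a_t)] = 154.8 m/s.
At r₂: circular v_c2 = √(μ/r₂) = 59.96 m/s; transfer-apoapsis v_a = √[μ(2/r₂ − 1/a_t)] = 37.41 m/s.
Δv₂ = v_c2 − v_a = 22.56 m/s.

Δv ≈ 22.56 m/s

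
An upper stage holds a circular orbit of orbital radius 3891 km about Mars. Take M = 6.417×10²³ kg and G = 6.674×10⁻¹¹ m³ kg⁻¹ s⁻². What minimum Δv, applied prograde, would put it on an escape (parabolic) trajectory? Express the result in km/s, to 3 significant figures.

Δv ≈ 1.37 km/s

μ = GM = 6.674×10⁻¹¹ × 6.417×10²³ = 4.283×10¹³ m³/s².
r = 3891 km = 3.891×10⁶ m.
Circular speed v_c = √(μ/r) = 3318 m/s.
Escape speed v_esc = √(2μ/r) = √2 × v_c = 4692 m/s.
Δv = v_esc − v_c = 1374 m/s = 1.374 km/s.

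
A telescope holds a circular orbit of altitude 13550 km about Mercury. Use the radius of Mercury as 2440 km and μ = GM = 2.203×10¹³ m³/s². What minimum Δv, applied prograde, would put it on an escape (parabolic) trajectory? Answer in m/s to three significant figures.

r = 2440 + 13550 = 15990 km = 1.5990×10⁷ m.
Circular speed v_c = √(μ/r) = 1174 m/s.
Escape speed v_esc = √(2μ/r) = √2 × v_c = 1660 m/s.
Δv = v_esc − v_c = 486.2 m/s.

Δv ≈ 486 m/s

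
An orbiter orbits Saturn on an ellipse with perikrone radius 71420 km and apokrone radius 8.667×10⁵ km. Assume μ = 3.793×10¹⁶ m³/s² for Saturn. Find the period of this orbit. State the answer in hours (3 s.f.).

T ≈ 91.0 hours

Semi-major axis a = (r_p + r_a)/2 = (71420 + 8.6670×10⁵)/2 = 4.6906×10⁵ km = 4.691×10⁸ m.
By Kepler's third law T = 2π√(a³/μ) = 2π × 5.216×10⁴ = 3.277×10⁵ s.
= 91.04 hours.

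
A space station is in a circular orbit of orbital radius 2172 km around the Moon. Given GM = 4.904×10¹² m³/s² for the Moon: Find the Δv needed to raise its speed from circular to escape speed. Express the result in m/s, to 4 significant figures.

r = 2172 km = 2.172×10⁶ m.
Circular speed v_c = √(μ/r) = 1503 m/s.
Escape speed v_esc = √(2μ/r) = √2 × v_c = 2125 m/s.
Δv = v_esc − v_c = 622.4 m/s.

Δv ≈ 622.4 m/s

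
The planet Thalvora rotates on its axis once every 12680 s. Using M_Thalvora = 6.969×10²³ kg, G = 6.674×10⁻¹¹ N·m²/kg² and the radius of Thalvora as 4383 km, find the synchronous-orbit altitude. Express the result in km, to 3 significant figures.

h_sync ≈ 1360 km

μ = GM = 6.674×10⁻¹¹ × 6.969×10²³ = 4.651×10¹³ m³/s².
A synchronous orbit has period T, so by Kepler's third law a = (μT²/4π²)^(1/3).
μT²/4π² = 4.651×10¹³ × (1.268×10⁴)² / 39.48 = 1.894×10²⁰ m³.
a = 5.743×10⁶ m = 5743.1 km.
Altitude h = a − R = 5743.1 − 4383 = 1360.1 km.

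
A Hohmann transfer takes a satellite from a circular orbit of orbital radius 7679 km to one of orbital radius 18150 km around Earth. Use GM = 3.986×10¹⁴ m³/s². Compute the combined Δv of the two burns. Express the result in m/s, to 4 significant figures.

Δv_total ≈ 2409 m/s

r₁ = 7679 km = 7.679×10⁶ m.
r₂ = 18150 km = 1.815×10⁷ m.
Transfer ellipse a_t = (r₁ + r₂)/2 = 1.291×10⁷ m.
At r₁: circular v_c1 = √(μ/r₁) = 7205 m/s; transfer-perigee v_p = √[μ(2/r₁ − 1/a_t)] = 8541 m/s.
Δv₁ = v_p − v_c1 = 1336 m/s.
At r₂: circular v_c2 = √(μ/r₂) = 4686 m/s; transfer-apogee v_a = √[μ(2/r₂ − 1/a_t)] = 3614 m/s.
Δv₂ = v_c2 − v_a = 1073 m/s.
Total Δv = Δv₁ + Δv₂ = 2409 m/s.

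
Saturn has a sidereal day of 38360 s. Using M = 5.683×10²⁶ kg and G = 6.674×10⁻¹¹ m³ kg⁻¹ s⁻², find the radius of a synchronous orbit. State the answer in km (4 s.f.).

μ = GM = 6.674×10⁻¹¹ × 5.683×10²⁶ = 3.793×10¹⁶ m³/s².
A synchronous orbit has period T, so by Kepler's third law a = (μT²/4π²)^(1/3).
μT²/4π² = 3.793×10¹⁶ × (3.836×10⁴)² / 39.48 = 1.414×10²⁴ m³.
a = 1.122×10⁸ m = 1.1223×10⁵ km.

r_sync ≈ 1.122×10⁵ km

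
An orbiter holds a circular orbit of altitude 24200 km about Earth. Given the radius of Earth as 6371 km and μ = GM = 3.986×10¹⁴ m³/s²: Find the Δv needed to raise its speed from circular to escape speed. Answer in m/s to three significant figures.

Δv ≈ 1500 m/s

r = 6371 + 24200 = 30571 km = 3.0571×10⁷ m.
Circular speed v_c = √(μ/r) = 3611 m/s.
Escape speed v_esc = √(2μ/r) = √2 × v_c = 5107 m/s.
Δv = v_esc − v_c = 1496 m/s.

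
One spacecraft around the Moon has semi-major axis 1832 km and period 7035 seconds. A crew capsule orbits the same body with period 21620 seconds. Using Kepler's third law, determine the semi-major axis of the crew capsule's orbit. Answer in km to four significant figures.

a₂ ≈ 3872 km

Kepler's third law: a³ ∝ T², so a₂ = a₁ (T₂/T₁)^(2/3).
T₂/T₁ = 3.073, (T₂/T₁)^(2/3) = 2.114.
a₂ = 1832 × 2.114 = 3872 km.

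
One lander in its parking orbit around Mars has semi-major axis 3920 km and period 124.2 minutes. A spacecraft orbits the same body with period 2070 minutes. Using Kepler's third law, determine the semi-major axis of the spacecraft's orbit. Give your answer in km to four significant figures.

a₂ ≈ 25580 km

Kepler's third law: a³ ∝ T², so a₂ = a₁ (T₂/T₁)^(2/3).
T₂/T₁ = 16.67, (T₂/T₁)^(2/3) = 6.525.
a₂ = 3920 × 6.525 = 25580 km.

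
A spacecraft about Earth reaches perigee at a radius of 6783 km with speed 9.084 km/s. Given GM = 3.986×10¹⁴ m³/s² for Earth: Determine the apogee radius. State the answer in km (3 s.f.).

apogee radius ≈ 16000 km

r_p = 6.783×10⁶ m.
Specific energy ε = v²/2 − μ/r = -1.751×10⁷ J/kg, so a = −μ/(2ε) = 1.139×10⁷ m.
The apsides satisfy r_p + r_a = 2a, so the apogee radius is 2a − r_p = 1.599×10⁷ m = 15988 km.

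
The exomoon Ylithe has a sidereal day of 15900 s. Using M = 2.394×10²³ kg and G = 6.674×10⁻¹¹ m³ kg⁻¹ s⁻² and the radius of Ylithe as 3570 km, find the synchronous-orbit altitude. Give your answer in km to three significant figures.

h_sync ≈ 1110 km

μ = GM = 6.674×10⁻¹¹ × 2.394×10²³ = 1.598×10¹³ m³/s².
A synchronous orbit has period T, so by Kepler's third law a = (μT²/4π²)^(1/3).
μT²/4π² = 1.598×10¹³ × (1.590×10⁴)² / 39.48 = 1.023×10²⁰ m³.
a = 4.677×10⁶ m = 4677.2 km.
Altitude h = a − R = 4677.2 − 3570 = 1107.2 km.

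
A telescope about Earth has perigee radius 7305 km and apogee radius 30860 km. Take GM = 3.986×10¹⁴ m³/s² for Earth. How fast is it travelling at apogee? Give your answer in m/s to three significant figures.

Semi-major axis a = (r_p + r_a)/2 = 19082 km = 1.908×10⁷ m.
Vis-viva: v² = μ(2/r − 1/a) = 3.986×10¹⁴ × (6.481×10⁻⁸ − 5.240×10⁻⁸) = 4.945×10⁶ m²/s².
v = 2224 m/s.

v ≈ 2220 m/s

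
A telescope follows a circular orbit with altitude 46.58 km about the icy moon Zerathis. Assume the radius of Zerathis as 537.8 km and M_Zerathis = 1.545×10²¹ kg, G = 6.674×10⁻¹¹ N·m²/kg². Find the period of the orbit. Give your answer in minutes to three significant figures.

T ≈ 146 minutes

μ = GM = 6.674×10⁻¹¹ × 1.545×10²¹ = 1.031×10¹¹ m³/s².
r = 537.8 + 46.58 = 584.38 km = 5.8438×10⁵ m.
Kepler's third law: T = 2π√(r³/μ) = 2π√((5.844×10⁵)³ / 1.031×10¹¹).
r³/μ = 1.935×10⁶ s², so T = 2π × 1.391×10³ = 8.741×10³ s.
Converting: 8.741×10³ s ÷ 60.00 = 145.7 minutes.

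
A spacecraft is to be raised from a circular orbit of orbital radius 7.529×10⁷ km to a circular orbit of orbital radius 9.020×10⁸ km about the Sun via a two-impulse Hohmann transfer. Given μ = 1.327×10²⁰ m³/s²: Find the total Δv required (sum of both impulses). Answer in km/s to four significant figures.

r₁ = 7.529×10⁷ km = 7.529×10¹⁰ m.
r₂ = 9.020×10⁸ km = 9.020×10¹¹ m.
Transfer ellipse a_t = (r₁ + r₂)/2 = 4.886×10¹¹ m.
At r₁: circular v_c1 = √(μ/r₁) = 41980 m/s; transfer-perihelion v_p = √[μ(2/r₁ − 1/a_t)] = 57040 m/s.
Δv₁ = v_p − v_c1 = 15060 m/s.
At r₂: circular v_c2 = √(μ/r₂) = 12130 m/s; transfer-aphelion v_a = √[μ(2/r₂ − 1/a_t)] = 4761 m/s.
Δv₂ = v_c2 − v_a = 7368 m/s.
Total Δv = Δv₁ + Δv₂ = 22420 m/s = 22.42 km/s.

Δv_total ≈ 22.42 km/s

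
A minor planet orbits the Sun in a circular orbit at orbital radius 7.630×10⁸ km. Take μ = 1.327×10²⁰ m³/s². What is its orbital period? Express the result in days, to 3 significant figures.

T ≈ 4210 days

r = 7.630×10⁸ km = 7.630×10¹¹ m.
Kepler's third law: T = 2π√(r³/μ) = 2π√((7.630×10¹¹)³ / 1.327×10²⁰).
r³/μ = 3.347×10¹⁵ s², so T = 2π × 5.786×10⁷ = 3.635×10⁸ s.
Converting: 3.635×10⁸ s ÷ 86400 = 4207 days.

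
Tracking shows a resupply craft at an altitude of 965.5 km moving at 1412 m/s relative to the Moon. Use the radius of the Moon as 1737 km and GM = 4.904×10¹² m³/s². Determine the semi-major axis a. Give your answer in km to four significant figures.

a ≈ 2998 km

r = 1737 + 965.5 = 2702.5 km = 2.702×10⁶ m.
Specific orbital energy ε = v²/2 − μ/r = (1412)²/2 − 4.904×10¹²/2.702×10⁶ = -8.177×10⁵ J/kg.
Since ε = −μ/(2a), a = −μ/(2ε) = 2.998×10⁶ m = 2998.5 km.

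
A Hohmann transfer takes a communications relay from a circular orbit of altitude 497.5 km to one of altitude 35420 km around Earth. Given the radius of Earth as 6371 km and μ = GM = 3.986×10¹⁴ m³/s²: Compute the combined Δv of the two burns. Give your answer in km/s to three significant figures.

Δv_total ≈ 3.81 km/s

r₁ = 6371 + 497.5 = 6868.5 km = 6.8685×10⁶ m.
r₂ = 6371 + 35420 = 41791 km = 4.1791×10⁷ m.
Transfer ellipse a_t = (r₁ + r₂)/2 = 2.433×10⁷ m.
At r₁: circular v_c1 = √(μ/r₁) = 7618 m/s; transfer-perigee v_p = √[μ(2/r₁ − 1/a_t)] = 9984 m/s.
Δv₁ = v_p − v_c1 = 2366 m/s.
At r₂: circular v_c2 = √(μ/r₂) = 3088 m/s; transfer-apogee v_a = √[μ(2/r₂ − 1/a_t)] = 1641 m/s.
Δv₂ = v_c2 − v_a = 1447 m/s.
Total Δv = Δv₁ + Δv₂ = 3814 m/s = 3.814 km/s.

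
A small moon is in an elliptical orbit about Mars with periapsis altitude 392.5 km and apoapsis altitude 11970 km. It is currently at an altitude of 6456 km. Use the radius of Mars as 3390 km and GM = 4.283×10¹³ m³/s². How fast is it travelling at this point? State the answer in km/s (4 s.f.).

v ≈ 2.056 km/s

r_p = 3390 + 392.5 = 3782.5 km = 3.7825×10⁶ m.
r_a = 3390 + 11970 = 15360 km = 1.5360×10⁷ m.
r = 3390 + 6456 = 9846.0 km = 9.846×10⁶ m.
Semi-major axis a = (r_p + r_a)/2 = 9571.2 km = 9.571×10⁶ m.
Vis-viva: v² = μ(2/r − 1/a) = 4.283×10¹³ × (2.031×10⁻⁷ − 1.045×10⁻⁷) = 4.225×10⁶ m²/s².
v = 2056 m/s = 2.056 km/s.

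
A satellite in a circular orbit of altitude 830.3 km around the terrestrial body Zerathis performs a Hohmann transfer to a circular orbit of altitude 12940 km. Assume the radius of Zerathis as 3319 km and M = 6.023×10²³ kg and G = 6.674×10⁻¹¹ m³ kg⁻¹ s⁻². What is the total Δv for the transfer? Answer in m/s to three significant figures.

μ = GM = 6.674×10⁻¹¹ × 6.023×10²³ = 4.020×10¹³ m³/s².
r₁ = 3319 + 830.3 = 4149.3 km = 4.1493×10⁶ m.
r₂ = 3319 + 12940 = 16259 km = 1.6259×10⁷ m.
Transfer ellipse a_t = (r₁ + r₂)/2 = 1.020×10⁷ m.
At r₁: circular v_c1 = √(μ/r₁) = 3113 m/s; transfer-periapsis v_p = √[μ(2/r₁ − 1/a_t)] = 3929 m/s.
Δv₁ = v_p − v_c1 = 816.4 m/s.
At r₂: circular v_c2 = √(μ/r₂) = 1572 m/s; transfer-apoapsis v_a = √[μ(2/r₂ − 1/a_t)] = 1003 m/s.
Δv₂ = v_c2 − v_a = 569.7 m/s.
Total Δv = Δv₁ + Δv₂ = 1386 m/s.

Δv_total ≈ 1390 m/s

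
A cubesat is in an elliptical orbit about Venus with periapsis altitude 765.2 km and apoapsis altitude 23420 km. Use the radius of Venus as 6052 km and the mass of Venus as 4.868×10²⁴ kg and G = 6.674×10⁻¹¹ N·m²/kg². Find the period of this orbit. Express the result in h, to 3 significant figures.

μ = GM = 6.674×10⁻¹¹ × 4.868×10²⁴ = 3.249×10¹⁴ m³/s².
r_p = 6052 + 765.2 = 6817.2 km = 6.8172×10⁶ m.
r_a = 6052 + 23420 = 29472 km = 2.9472×10⁷ m.
Semi-major axis a = (r_p + r_a)/2 = (6817.2 + 29472)/2 = 18145 km = 1.814×10⁷ m.
By Kepler's third law T = 2π√(a³/μ) = 2π × 4.288×10³ = 2.694×10⁴ s.
= 7.484 h.

T ≈ 7.48 h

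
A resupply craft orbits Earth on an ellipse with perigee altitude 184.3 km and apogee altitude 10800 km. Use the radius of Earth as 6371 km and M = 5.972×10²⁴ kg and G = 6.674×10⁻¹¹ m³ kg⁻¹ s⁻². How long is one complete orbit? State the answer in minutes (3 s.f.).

T ≈ 214 minutes

μ = GM = 6.674×10⁻¹¹ × 5.972×10²⁴ = 3.986×10¹⁴ m³/s².
r_p = 6371 + 184.3 = 6555.3 km = 6.5553×10⁶ m.
r_a = 6371 + 10800 = 17171 km = 1.7171×10⁷ m.
Semi-major axis a = (r_p + r_a)/2 = (6555.3 + 17171)/2 = 11863 km = 1.186×10⁷ m.
By Kepler's third law T = 2π√(a³/μ) = 2π × 2.047×10³ = 1.286×10⁴ s.
= 214.3 minutes.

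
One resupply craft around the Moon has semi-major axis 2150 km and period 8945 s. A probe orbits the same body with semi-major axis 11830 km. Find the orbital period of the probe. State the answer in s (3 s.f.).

Kepler's third law: T² ∝ a³, so T₂ = T₁ (a₂/a₁)^(3/2).
a₂/a₁ = 5.502, (a₂/a₁)^(3/2) = 12.91.
T₂ = 8945 × 12.91 = 1.155×10⁵ s.

T₂ ≈ 1.15×10⁵ s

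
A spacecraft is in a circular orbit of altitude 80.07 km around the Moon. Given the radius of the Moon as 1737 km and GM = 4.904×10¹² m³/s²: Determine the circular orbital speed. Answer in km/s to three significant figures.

v ≈ 1.64 km/s

r = 1737 + 80.07 = 1817.1 km = 1.8171×10⁶ m.
For a circular orbit v = √(μ/r) = √(4.904×10¹² / 1.817×10⁶) = √(2.699×10⁶) = 1643 m/s.
That is 1.643 km/s.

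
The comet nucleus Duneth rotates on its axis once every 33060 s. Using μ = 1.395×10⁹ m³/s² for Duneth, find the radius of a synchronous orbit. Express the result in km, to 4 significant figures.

A synchronous orbit has period T, so by Kepler's third law a = (μT²/4π²)^(1/3).
μT²/4π² = 1.395×10⁹ × (3.306×10⁴)² / 39.48 = 3.862×10¹⁶ m³.
a = 3.380×10⁵ m = 338.02 km.

r_sync ≈ 338.0 km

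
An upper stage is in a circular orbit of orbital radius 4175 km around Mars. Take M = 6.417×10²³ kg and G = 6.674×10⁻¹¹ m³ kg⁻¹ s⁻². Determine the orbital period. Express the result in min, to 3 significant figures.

μ = GM = 6.674×10⁻¹¹ × 6.417×10²³ = 4.283×10¹³ m³/s².
r = 4175 km = 4.175×10⁶ m.
Kepler's third law: T = 2π√(r³/μ) = 2π√((4.175×10⁶)³ / 4.283×10¹³).
r³/μ = 1.699×10⁶ s², so T = 2π × 1.304×10³ = 8.190×10³ s.
Converting: 8.190×10³ s ÷ 60.00 = 136.5 min.

T ≈ 137 min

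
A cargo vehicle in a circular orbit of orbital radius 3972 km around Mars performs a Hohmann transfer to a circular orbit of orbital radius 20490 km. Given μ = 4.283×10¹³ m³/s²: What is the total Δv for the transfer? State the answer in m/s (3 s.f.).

Δv_total ≈ 1590 m/s

r₁ = 3972 km = 3.972×10⁶ m.
r₂ = 20490 km = 2.049×10⁷ m.
Transfer ellipse a_t = (r₁ + r₂)/2 = 1.223×10⁷ m.
At r₁: circular v_c1 = √(μ/r₁) = 3284 m/s; transfer-periapsis v_p = √[μ(2/r₁ − 1/a_t)] = 4250 m/s.
Δv₁ = v_p − v_c1 = 966.5 m/s.
At r₂: circular v_c2 = √(μ/r₂) = 1446 m/s; transfer-apoapsis v_a = √[μ(2/r₂ − 1/a_t)] = 823.9 m/s.
Δv₂ = v_c2 − v_a = 621.9 m/s.
Total Δv = Δv₁ + Δv₂ = 1588 m/s.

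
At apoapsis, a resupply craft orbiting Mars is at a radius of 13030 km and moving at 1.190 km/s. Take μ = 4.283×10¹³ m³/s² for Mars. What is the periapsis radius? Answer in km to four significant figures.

r_a = 1.303×10⁷ m.
Specific energy ε = v²/2 − μ/r = -2.579×10⁶ J/kg, so a = −μ/(2ε) = 8.304×10⁶ m.
The apsides satisfy r_p + r_a = 2a, so the periapsis radius is 2a − r_a = 3.577×10⁶ m = 3577.3 km.

periapsis radius ≈ 3577 km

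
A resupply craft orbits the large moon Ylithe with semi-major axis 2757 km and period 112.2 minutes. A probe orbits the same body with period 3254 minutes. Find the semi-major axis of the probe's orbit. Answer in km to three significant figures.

a₂ ≈ 26000 km

Kepler's third law: a³ ∝ T², so a₂ = a₁ (T₂/T₁)^(2/3).
T₂/T₁ = 29.00, (T₂/T₁)^(2/3) = 9.440.
a₂ = 2757 × 9.440 = 26020 km.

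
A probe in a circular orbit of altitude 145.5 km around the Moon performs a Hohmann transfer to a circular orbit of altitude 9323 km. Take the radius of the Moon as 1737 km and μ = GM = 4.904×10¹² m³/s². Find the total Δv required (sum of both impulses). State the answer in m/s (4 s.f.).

r₁ = 1737 + 145.5 = 1882.5 km = 1.8825×10⁶ m.
r₂ = 1737 + 9323 = 11060 km = 1.1060×10⁷ m.
Transfer ellipse a_t = (r₁ + r₂)/2 = 6.471×10⁶ m.
At r₁: circular v_c1 = √(μ/r₁) = 1614 m/s; transfer-perilune v_p = √[μ(2/r₁ − 1/a_t)] = 2110 m/s.
Δv₁ = v_p − v_c1 = 496.0 m/s.
At r₂: circular v_c2 = √(μ/r₂) = 665.9 m/s; transfer-apolune v_a = √[μ(2/r₂ − 1/a_t)] = 359.1 m/s.
Δv₂ = v_c2 − v_a = 306.7 m/s.
Total Δv = Δv₁ + Δv₂ = 802.8 m/s.

Δv_total ≈ 802.8 m/s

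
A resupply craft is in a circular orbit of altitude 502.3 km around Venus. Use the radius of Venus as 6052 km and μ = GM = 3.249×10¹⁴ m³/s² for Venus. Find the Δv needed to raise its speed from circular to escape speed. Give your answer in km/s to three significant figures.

r = 6052 + 502.3 = 6554.3 km = 6.5543×10⁶ m.
Circular speed v_c = √(μ/r) = 7041 m/s.
Escape speed v_esc = √(2μ/r) = √2 × v_c = 9957 m/s.
Δv = v_esc − v_c = 2916 m/s = 2.916 km/s.

Δv ≈ 2.92 km/s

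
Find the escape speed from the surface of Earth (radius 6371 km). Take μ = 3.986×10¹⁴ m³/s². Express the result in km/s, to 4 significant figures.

r = R = 6.371×10⁶ m.
Escape speed v_esc = √(2μ/r) = √(2 × 3.986×10¹⁴ / 6.371×10⁶) = √(1.251×10⁸) = 11190 m/s.
= 11.19 km/s.

v_esc ≈ 11.19 km/s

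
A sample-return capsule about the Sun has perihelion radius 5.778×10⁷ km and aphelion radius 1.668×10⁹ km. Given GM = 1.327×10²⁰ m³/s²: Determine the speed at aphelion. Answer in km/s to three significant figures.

Semi-major axis a = (r_p + r_a)/2 = 8.6289×10⁸ km = 8.629×10¹¹ m.
Vis-viva: v² = μ(2/r − 1/a) = 1.327×10²⁰ × (1.199×10⁻¹² − 1.159×10⁻¹²) = 5.327×10⁶ m²/s².
v = 2308 m/s = 2.308 km/s.

v ≈ 2.31 km/s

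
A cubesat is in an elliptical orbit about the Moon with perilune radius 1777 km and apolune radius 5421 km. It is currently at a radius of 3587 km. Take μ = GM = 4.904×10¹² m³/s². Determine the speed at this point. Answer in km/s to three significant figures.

Semi-major axis a = (r_p + r_a)/2 = 3599.0 km = 3.599×10⁶ m.
Vis-viva: v² = μ(2/r − 1/a) = 4.904×10¹² × (5.576×10⁻⁷ − 2.779×10⁻⁷) = 1.372×10⁶ m²/s².
v = 1171 m/s = 1.171 km/s.

v ≈ 1.17 km/s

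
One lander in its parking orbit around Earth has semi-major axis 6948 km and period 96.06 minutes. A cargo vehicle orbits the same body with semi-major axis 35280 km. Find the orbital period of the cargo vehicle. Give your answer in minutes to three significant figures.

T₂ ≈ 1100 minutes

Kepler's third law: T² ∝ a³, so T₂ = T₁ (a₂/a₁)^(3/2).
a₂/a₁ = 5.078, (a₂/a₁)^(3/2) = 11.44.
T₂ = 96.06 × 11.44 = 1099 minutes.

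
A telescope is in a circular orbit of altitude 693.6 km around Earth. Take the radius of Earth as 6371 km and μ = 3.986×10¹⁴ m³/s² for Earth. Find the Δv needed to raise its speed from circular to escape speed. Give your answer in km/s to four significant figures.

r = 6371 + 693.6 = 7064.6 km = 7.0646×10⁶ m.
Circular speed v_c = √(μ/r) = 7511 m/s.
Escape speed v_esc = √(2μ/r) = √2 × v_c = 10620 m/s.
Δv = v_esc − v_c = 3111 m/s = 3.111 km/s.

Δv ≈ 3.111 km/s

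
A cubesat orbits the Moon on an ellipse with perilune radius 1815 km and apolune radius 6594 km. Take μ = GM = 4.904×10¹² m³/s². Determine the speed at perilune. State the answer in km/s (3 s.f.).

v ≈ 2.06 km/s

Semi-major axis a = (r_p + r_a)/2 = 4204.5 km = 4.204×10⁶ m.
Vis-viva: v² = μ(2/r − 1/a) = 4.904×10¹² × (1.102×10⁻⁶ − 2.378×10⁻⁷) = 4.237×10⁶ m²/s².
v = 2059 m/s = 2.059 km/s.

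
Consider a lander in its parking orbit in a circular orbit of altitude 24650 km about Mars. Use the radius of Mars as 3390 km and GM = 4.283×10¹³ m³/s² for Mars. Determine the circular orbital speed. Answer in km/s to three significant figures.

v ≈ 1.24 km/s

r = 3390 + 24650 = 28040 km = 2.8040×10⁷ m.
For a circular orbit v = √(μ/r) = √(4.283×10¹³ / 2.804×10⁷) = √(1.527×10⁶) = 1236 m/s.
That is 1.236 km/s.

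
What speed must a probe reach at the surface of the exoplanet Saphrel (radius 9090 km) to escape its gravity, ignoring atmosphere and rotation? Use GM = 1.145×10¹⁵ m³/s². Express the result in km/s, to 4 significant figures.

r = R = 9.090×10⁶ m.
Escape speed v_esc = √(2μ/r) = √(2 × 1.145×10¹⁵ / 9.090×10⁶) = √(2.519×10⁸) = 15870 m/s.
= 15.87 km/s.

v_esc ≈ 15.87 km/s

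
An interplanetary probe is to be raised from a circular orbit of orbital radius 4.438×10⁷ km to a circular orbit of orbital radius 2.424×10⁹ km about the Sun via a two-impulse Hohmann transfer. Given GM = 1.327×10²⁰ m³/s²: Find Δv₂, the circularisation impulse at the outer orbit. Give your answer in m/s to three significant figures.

Δv ≈ 6000 m/s

r₁ = 4.438×10⁷ km = 4.438×10¹⁰ m.
r₂ = 2.424×10⁹ km = 2.424×10¹² m.
Transfer ellipse a_t = (r₁ + r₂)/2 = 1.234×10¹² m.
At r₁: circular v_c1 = √(μ/r₁) = 54680 m/s; transfer-perihelion v_p = √[μ(2/r₁ − 1/a_t)] = 76630 m/s.
At r₂: circular v_c2 = √(μ/r₂) = 7399 m/s; transfer-aphelion v_a = √[μ(2/r₂ − 1/a_t)] = 1403 m/s.
Δv₂ = v_c2 − v_a = 5996 m/s.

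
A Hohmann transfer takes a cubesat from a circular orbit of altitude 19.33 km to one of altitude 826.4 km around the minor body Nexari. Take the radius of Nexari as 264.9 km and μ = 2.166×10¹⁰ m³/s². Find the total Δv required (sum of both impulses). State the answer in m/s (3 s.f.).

Δv_total ≈ 122 m/s

r₁ = 264.9 + 19.33 = 284.23 km = 2.8423×10⁵ m.
r₂ = 264.9 + 826.4 = 1091.3 km = 1.0913×10⁶ m.
Transfer ellipse a_t = (r₁ + r₂)/2 = 6.878×10⁵ m.
At r₁: circular v_c1 = √(μ/r₁) = 276.1 m/s; transfer-periapsis v_p = √[μ(2/r₁ − 1/a_t)] = 347.7 m/s.
Δv₁ = v_p − v_c1 = 71.68 m/s.
At r₂: circular v_c2 = √(μ/r₂) = 140.9 m/s; transfer-apoapsis v_a = √[μ(2/r₂ − 1/a_t)] = 90.57 m/s.
Δv₂ = v_c2 − v_a = 50.32 m/s.
Total Δv = Δv₁ + Δv₂ = 122.0 m/s.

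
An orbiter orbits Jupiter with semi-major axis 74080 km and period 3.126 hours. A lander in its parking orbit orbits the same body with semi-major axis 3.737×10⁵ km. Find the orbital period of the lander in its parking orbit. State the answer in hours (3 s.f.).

Kepler's third law: T² ∝ a³, so T₂ = T₁ (a₂/a₁)^(3/2).
a₂/a₁ = 5.045, (a₂/a₁)^(3/2) = 11.33.
T₂ = 3.126 × 11.33 = 35.42 hours.

T₂ ≈ 35.4 hours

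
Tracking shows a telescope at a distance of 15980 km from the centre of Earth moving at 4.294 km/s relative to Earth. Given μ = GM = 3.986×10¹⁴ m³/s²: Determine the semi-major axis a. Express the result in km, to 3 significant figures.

r = 1.598×10⁷ m.
Vis-viva rearranged: 1/a = 2/r − v²/μ = 1.252×10⁻⁷ − 4.626×10⁻⁸ = 7.890×10⁻⁸ m⁻¹.
a = 1.267×10⁷ m = 12675 km.

a ≈ 12700 km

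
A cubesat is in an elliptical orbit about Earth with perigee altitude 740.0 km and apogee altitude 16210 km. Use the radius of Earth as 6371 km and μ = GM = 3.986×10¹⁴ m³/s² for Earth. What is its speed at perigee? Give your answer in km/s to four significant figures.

v ≈ 9.234 km/s

r_p = 6371 + 740.0 = 7111.0 km = 7.1110×10⁶ m.
r_a = 6371 + 16210 = 22581 km = 2.2581×10⁷ m.
Semi-major axis a = (r_p + r_a)/2 = 14846 km = 1.485×10⁷ m.
Vis-viva: v² = μ(2/r − 1/a) = 3.986×10¹⁴ × (2.813×10⁻⁷ − 6.736×10⁻⁸) = 8.526×10⁷ m²/s².
v = 9234 m/s = 9.234 km/s.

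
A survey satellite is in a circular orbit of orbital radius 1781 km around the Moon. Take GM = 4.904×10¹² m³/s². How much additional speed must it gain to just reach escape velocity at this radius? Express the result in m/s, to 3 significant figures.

r = 1781 km = 1.781×10⁶ m.
Circular speed v_c = √(μ/r) = 1659 m/s.
Escape speed v_esc = √(2μ/r) = √2 × v_c = 2347 m/s.
Δv = v_esc − v_c = 687.3 m/s.

Δv ≈ 687 m/s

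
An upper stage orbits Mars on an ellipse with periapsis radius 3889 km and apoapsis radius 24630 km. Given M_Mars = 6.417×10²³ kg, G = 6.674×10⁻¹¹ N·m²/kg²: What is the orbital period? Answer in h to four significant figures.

T ≈ 14.36 h

μ = GM = 6.674×10⁻¹¹ × 6.417×10²³ = 4.283×10¹³ m³/s².
Semi-major axis a = (r_p + r_a)/2 = (3889.0 + 24630)/2 = 14260 km = 1.426×10⁷ m.
By Kepler's third law T = 2π√(a³/μ) = 2π × 8.228×10³ = 5.170×10⁴ s.
= 14.36 h.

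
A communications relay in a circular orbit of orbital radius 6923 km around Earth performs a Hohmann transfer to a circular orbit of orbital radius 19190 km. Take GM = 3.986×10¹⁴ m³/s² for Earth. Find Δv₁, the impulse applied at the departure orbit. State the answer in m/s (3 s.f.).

r₁ = 6923 km = 6.923×10⁶ m.
r₂ = 19190 km = 1.919×10⁷ m.
Transfer ellipse a_t = (r₁ + r₂)/2 = 1.306×10⁷ m.
At r₁: circular v_c1 = √(μ/r₁) = 7588 m/s; transfer-perigee v_p = √[μ(2/r₁ − 1/a_t)] = 9199 m/s.
Δv₁ = v_p − v_c1 = 1611 m/s.

Δv ≈ 1610 m/s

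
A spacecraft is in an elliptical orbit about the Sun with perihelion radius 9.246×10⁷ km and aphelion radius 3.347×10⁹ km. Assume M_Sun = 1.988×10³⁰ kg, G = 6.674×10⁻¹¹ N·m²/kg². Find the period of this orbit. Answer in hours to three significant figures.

T ≈ 342000 hours

μ = GM = 6.674×10⁻¹¹ × 1.988×10³⁰ = 1.327×10²⁰ m³/s².
Semi-major axis a = (r_p + r_a)/2 = (9.2460×10⁷ + 3.3470×10⁹)/2 = 1.7197×10⁹ km = 1.720×10¹² m.
By Kepler's third law T = 2π√(a³/μ) = 2π × 1.958×10⁸ = 1.230×10⁹ s.
= 3.417×10⁵ hours.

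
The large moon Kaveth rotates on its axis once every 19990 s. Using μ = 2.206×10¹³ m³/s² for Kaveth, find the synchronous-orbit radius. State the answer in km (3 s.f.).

r_sync ≈ 6070 km

A synchronous orbit has period T, so by Kepler's third law a = (μT²/4π²)^(1/3).
μT²/4π² = 2.206×10¹³ × (1.999×10⁴)² / 39.48 = 2.233×10²⁰ m³.
a = 6.067×10⁶ m = 6066.8 km.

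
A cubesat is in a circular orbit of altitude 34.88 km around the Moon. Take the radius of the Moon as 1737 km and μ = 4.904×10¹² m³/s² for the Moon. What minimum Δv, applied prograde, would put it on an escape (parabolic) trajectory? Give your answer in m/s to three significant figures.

Δv ≈ 689 m/s

r = 1737 + 34.88 = 1771.9 km = 1.7719×10⁶ m.
Circular speed v_c = √(μ/r) = 1664 m/s.
Escape speed v_esc = √(2μ/r) = √2 × v_c = 2353 m/s.
Δv = v_esc − v_c = 689.1 m/s.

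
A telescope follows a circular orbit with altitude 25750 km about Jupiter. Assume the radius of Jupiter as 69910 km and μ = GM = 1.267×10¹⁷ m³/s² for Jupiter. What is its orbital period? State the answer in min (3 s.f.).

r = 69910 + 25750 = 95660 km = 9.5660×10⁷ m.
Kepler's third law: T = 2π√(r³/μ) = 2π√((9.566×10⁷)³ / 1.267×10¹⁷).
r³/μ = 6.909×10⁶ s², so T = 2π × 2.628×10³ = 1.652×10⁴ s.
Converting: 1.652×10⁴ s ÷ 60.00 = 275.3 min.

T ≈ 275 min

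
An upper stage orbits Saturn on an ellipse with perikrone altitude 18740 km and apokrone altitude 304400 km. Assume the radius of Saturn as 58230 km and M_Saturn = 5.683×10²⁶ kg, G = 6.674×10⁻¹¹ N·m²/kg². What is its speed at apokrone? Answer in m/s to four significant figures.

μ = GM = 6.674×10⁻¹¹ × 5.683×10²⁶ = 3.793×10¹⁶ m³/s².
r_p = 58230 + 18740 = 76970 km = 7.6970×10⁷ m.
r_a = 58230 + 304400 = 362630 km = 3.6263×10⁸ m.
Semi-major axis a = (r_p + r_a)/2 = 2.1980×10⁵ km = 2.198×10⁸ m.
Vis-viva: v² = μ(2/r − 1/a) = 3.793×10¹⁶ × (5.515×10⁻⁹ − 4.550×10⁻⁹) = 3.663×10⁷ m²/s².
v = 6052 m/s.

v ≈ 6052 m/s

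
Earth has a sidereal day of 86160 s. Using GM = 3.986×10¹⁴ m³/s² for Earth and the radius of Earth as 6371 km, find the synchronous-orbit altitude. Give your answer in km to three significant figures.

h_sync ≈ 35800 km

A synchronous orbit has period T, so by Kepler's third law a = (μT²/4π²)^(1/3).
μT²/4π² = 3.986×10¹⁴ × (8.616×10⁴)² / 39.48 = 7.495×10²² m³.
a = 4.216×10⁷ m = 42163 km.
Altitude h = a − R = 42163 − 6371 = 35792 km.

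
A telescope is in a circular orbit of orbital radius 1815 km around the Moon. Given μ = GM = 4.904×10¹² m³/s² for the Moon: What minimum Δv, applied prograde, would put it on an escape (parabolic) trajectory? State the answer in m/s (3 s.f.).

Δv ≈ 681 m/s

r = 1815 km = 1.815×10⁶ m.
Circular speed v_c = √(μ/r) = 1644 m/s.
Escape speed v_esc = √(2μ/r) = √2 × v_c = 2325 m/s.
Δv = v_esc − v_c = 680.9 m/s.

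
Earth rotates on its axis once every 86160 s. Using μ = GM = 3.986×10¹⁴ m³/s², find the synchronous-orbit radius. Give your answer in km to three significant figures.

A synchronous orbit has period T, so by Kepler's third law a = (μT²/4π²)^(1/3).
μT²/4π² = 3.986×10¹⁴ × (8.616×10⁴)² / 39.48 = 7.495×10²² m³.
a = 4.216×10⁷ m = 42163 km.

r_sync ≈ 42200 km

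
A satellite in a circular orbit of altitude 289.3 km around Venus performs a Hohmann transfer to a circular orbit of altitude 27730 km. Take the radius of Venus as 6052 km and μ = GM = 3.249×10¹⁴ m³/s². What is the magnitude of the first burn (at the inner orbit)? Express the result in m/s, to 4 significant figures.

r₁ = 6052 + 289.3 = 6341.3 km = 6.3413×10⁶ m.
r₂ = 6052 + 27730 = 33782 km = 3.3782×10⁷ m.
Transfer ellipse a_t = (r₁ + r₂)/2 = 2.006×10⁷ m.
At r₁: circular v_c1 = √(μ/r₁) = 7158 m/s; transfer-periapsis v_p = √[μ(2/r₁ − 1/a_t)] = 9288 m/s.
Δv₁ = v_p − v_c1 = 2131 m/s.

Δv ≈ 2131 m/s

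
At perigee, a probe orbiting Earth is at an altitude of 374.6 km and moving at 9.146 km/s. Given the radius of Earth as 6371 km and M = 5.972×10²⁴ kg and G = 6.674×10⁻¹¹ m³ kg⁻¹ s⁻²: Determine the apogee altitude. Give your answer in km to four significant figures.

apogee altitude ≈ 9974 km

μ = GM = 6.674×10⁻¹¹ × 5.972×10²⁴ = 3.986×10¹⁴ m³/s².
r_p = 6371 + 374.6 = 6745.6 km = 6.746×10⁶ m.
Specific energy ε = v²/2 − μ/r = -1.726×10⁷ J/kg, so a = −μ/(2ε) = 1.155×10⁷ m.
The apsides satisfy r_p + r_a = 2a, so the apogee radius is 2a − r_p = 1.634×10⁷ m = 16345 km.
Apogee altitude = 16345 − 6371 = 9973.6 km.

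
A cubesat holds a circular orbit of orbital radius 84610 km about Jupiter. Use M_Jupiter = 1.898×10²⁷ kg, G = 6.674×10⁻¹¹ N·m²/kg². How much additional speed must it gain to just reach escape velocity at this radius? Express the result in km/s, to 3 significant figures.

Δv ≈ 16.0 km/s

μ = GM = 6.674×10⁻¹¹ × 1.898×10²⁷ = 1.267×10¹⁷ m³/s².
r = 84610 km = 8.461×10⁷ m.
Circular speed v_c = √(μ/r) = 38690 m/s.
Escape speed v_esc = √(2μ/r) = √2 × v_c = 54720 m/s.
Δv = v_esc − v_c = 16030 m/s = 16.03 km/s.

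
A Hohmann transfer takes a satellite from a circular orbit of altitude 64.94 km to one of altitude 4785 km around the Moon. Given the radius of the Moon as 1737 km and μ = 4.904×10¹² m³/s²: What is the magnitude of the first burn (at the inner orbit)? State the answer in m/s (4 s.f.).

r₁ = 1737 + 64.94 = 1801.9 km = 1.8019×10⁶ m.
r₂ = 1737 + 4785 = 6522.0 km = 6.5220×10⁶ m.
Transfer ellipse a_t = (r₁ + r₂)/2 = 4.162×10⁶ m.
At r₁: circular v_c1 = √(μ/r₁) = 1650 m/s; transfer-perilune v_p = √[μ(2/r₁ − 1/a_t)] = 2065 m/s.
Δv₁ = v_p − v_c1 = 415.4 m/s.

Δv ≈ 415.4 m/s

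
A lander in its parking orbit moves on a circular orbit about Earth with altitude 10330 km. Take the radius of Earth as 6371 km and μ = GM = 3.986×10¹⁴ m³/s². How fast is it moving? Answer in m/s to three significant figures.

r = 6371 + 10330 = 16701 km = 1.6701×10⁷ m.
For a circular orbit v = √(μ/r) = √(3.986×10¹⁴ / 1.670×10⁷) = √(2.387×10⁷) = 4885 m/s.

v ≈ 4890 m/s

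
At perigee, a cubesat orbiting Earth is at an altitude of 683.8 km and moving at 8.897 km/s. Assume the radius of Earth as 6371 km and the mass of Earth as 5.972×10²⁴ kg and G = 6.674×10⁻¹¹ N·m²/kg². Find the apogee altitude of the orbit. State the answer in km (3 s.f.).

apogee altitude ≈ 10100 km

μ = GM = 6.674×10⁻¹¹ × 5.972×10²⁴ = 3.986×10¹⁴ m³/s².
r_p = 6371 + 683.8 = 7054.8 km = 7.055×10⁶ m.
Specific energy ε = v²/2 − μ/r = -1.692×10⁷ J/kg, so a = −μ/(2ε) = 1.178×10⁷ m.
The apsides satisfy r_p + r_a = 2a, so the apogee radius is 2a − r_p = 1.650×10⁷ m = 16504 km.
Apogee altitude = 16504 − 6371 = 10133 km.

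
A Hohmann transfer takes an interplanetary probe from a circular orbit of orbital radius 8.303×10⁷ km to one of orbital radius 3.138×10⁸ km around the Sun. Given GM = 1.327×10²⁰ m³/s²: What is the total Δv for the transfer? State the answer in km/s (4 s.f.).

r₁ = 8.303×10⁷ km = 8.303×10¹⁰ m.
r₂ = 3.138×10⁸ km = 3.138×10¹¹ m.
Transfer ellipse a_t = (r₁ + r₂)/2 = 1.984×10¹¹ m.
At r₁: circular v_c1 = √(μ/r₁) = 39980 m/s; transfer-perihelion v_p = √[μ(2/r₁ − 1/a_t)] = 50280 m/s.
Δv₁ = v_p − v_c1 = 10300 m/s.
At r₂: circular v_c2 = √(μ/r₂) = 20560 m/s; transfer-aphelion v_a = √[μ(2/r₂ − 1/a_t)] = 13300 m/s.
Δv₂ = v_c2 − v_a = 7261 m/s.
Total Δv = Δv₁ + Δv₂ = 17560 m/s = 17.56 km/s.

Δv_total ≈ 17.56 km/s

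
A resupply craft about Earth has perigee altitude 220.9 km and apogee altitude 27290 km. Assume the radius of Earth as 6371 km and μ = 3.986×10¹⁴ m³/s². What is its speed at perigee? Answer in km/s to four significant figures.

v ≈ 10.06 km/s

r_p = 6371 + 220.9 = 6591.9 km = 6.5919×10⁶ m.
r_a = 6371 + 27290 = 33661 km = 3.3661×10⁷ m.
Semi-major axis a = (r_p + r_a)/2 = 20126 km = 2.013×10⁷ m.
Vis-viva: v² = μ(2/r − 1/a) = 3.986×10¹⁴ × (3.034×10⁻⁷ − 4.969×10⁻⁸) = 1.011×10⁸ m²/s².
v = 10060 m/s = 10.06 km/s.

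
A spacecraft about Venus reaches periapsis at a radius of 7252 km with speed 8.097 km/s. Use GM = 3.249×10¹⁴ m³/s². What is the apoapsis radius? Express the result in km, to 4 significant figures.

r_p = 7.252×10⁶ m.
Specific energy ε = v²/2 − μ/r = -1.202×10⁷ J/kg, so a = −μ/(2ε) = 1.351×10⁷ m.
The apsides satisfy r_p + r_a = 2a, so the apoapsis radius is 2a − r_p = 1.978×10⁷ m = 19776 km.

apoapsis radius ≈ 19780 km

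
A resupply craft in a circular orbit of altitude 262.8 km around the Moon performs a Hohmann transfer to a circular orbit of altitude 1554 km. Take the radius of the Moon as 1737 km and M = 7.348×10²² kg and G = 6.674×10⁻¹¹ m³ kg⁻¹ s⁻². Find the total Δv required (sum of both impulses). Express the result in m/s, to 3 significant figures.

Δv_total ≈ 340 m/s

μ = GM = 6.674×10⁻¹¹ × 7.348×10²² = 4.904×10¹² m³/s².
r₁ = 1737 + 262.8 = 1999.8 km = 1.9998×10⁶ m.
r₂ = 1737 + 1554 = 3291.0 km = 3.2910×10⁶ m.
Transfer ellipse a_t = (r₁ + r₂)/2 = 2.645×10⁶ m.
At r₁: circular v_c1 = √(μ/r₁) = 1566 m/s; transfer-perilune v_p = √[μ(2/r₁ − 1/a_t)] = 1747 m/s.
Δv₁ = v_p − v_c1 = 180.7 m/s.
At r₂: circular v_c2 = √(μ/r₂) = 1221 m/s; transfer-apolune v_a = √[μ(2/r₂ − 1/a_t)] = 1061 m/s.
Δv₂ = v_c2 − v_a = 159.4 m/s.
Total Δv = Δv₁ + Δv₂ = 340.0 m/s.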